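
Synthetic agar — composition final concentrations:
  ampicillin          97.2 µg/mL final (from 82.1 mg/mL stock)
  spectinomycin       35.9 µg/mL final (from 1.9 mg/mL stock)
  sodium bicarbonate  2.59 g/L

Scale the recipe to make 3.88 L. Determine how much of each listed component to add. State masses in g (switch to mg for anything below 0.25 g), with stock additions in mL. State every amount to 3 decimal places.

ampicillin 4.594 mL; spectinomycin 73.312 mL; sodium bicarbonate 10.049 g

Working volume: 3.88 L.
ampicillin: V = C2·V2/C1 = 97.2 µg/mL × 3880 mL ÷ 82100 µg/mL = 4.594 mL
spectinomycin: dilute stock: 35.9 µg/mL × 3880 mL ÷ 1900 µg/mL = 73.312 mL
sodium bicarbonate: 2.59 g/L × 3.88 L = 10.049 g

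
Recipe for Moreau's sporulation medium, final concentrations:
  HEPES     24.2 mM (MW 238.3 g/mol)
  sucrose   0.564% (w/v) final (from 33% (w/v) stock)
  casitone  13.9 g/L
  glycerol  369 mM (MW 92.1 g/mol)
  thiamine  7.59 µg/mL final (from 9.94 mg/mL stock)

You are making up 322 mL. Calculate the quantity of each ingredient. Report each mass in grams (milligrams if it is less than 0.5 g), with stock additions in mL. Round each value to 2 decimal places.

HEPES 1.86 g; sucrose 5.50 mL; casitone 4.48 g; glycerol 10.94 g; thiamine 0.25 mL

Target volume = 322 mL = 0.322 L.
HEPES: 24.2 mmol/L × 238.3 g/mol × 0.322 L ÷ 1000 = 1.86 g
sucrose: V = C2·V2/C1 = 0.564% ÷ 33% × 322 mL = 5.50 mL
casitone: 13.9 g/L × 0.322 L = 4.48 g
glycerol: 369 mmol/L × 92.1 g/mol × 0.322 L ÷ 1000 = 10.94 g
thiamine: dilute stock: 7.59 µg/mL × 322 mL ÷ 9940 µg/mL = 0.25 mL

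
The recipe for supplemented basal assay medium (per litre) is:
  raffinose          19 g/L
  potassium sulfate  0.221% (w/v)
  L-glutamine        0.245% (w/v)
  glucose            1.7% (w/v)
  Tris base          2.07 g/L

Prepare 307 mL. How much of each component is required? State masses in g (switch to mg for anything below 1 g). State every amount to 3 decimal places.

Working volume: 307 mL = 0.307 L.
raffinose: 19 g/L × 0.307 L = 5.833 g
potassium sulfate: 0.221% w/v = 2.21 g/L → 2.21 × 0.307 L = 0.67847 g = 678.470 mg
L-glutamine: 0.245 g per 100 mL × 307 mL ÷ 100 = 0.75215 g = 752.150 mg
glucose: 1.7% w/v = 17 g/L → 17 × 0.307 L = 5.219 g
Tris base: 2.07 g/L × 0.307 L = 0.63549 g = 635.490 mg

raffinose 5.833 g; potassium sulfate 678.470 mg; L-glutamine 752.150 mg; glucose 5.219 g; Tris base 635.490 mg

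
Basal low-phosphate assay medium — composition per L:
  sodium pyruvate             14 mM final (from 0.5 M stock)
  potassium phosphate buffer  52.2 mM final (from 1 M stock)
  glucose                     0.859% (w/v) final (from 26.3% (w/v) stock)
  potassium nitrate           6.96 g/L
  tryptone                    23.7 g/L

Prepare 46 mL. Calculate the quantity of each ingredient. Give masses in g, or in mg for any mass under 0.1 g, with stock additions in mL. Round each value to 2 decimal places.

Working volume: 46 mL = 0.046 L.
sodium pyruvate: V = C2·V2/C1 = 14 mM × 46 mL ÷ 500 mM = 1.29 mL
potassium phosphate buffer: dilute stock: 52.2 mM × 46 mL ÷ 1000 mM = 2.40 mL
glucose: V = C2·V2/C1 = 0.859% ÷ 26.3% × 46 mL = 1.50 mL
potassium nitrate: 6.96 g/L × 0.046 L = 0.32 g
tryptone: 23.7 g/L × 0.046 L = 1.09 g

sodium pyruvate 1.29 mL; potassium phosphate buffer 2.40 mL; glucose 1.50 mL; potassium nitrate 0.32 g; tryptone 1.09 g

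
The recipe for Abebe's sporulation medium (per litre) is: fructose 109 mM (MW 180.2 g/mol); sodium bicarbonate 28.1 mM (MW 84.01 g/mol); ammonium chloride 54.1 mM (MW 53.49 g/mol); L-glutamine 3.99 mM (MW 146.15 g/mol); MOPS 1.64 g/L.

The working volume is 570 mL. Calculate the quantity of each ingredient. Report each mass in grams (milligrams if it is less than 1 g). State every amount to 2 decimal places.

Scale factor relative to 1 L: 0.57.
fructose: 109 mmol/L × 180.2 g/mol × 0.57 L ÷ 1000 = 11.20 g
sodium bicarbonate: 28.1 mmol/L × 84.01 g/mol × 0.57 L ÷ 1000 = 1.35 g
ammonium chloride: 54.1 mmol/L × 53.49 g/mol × 0.57 L ÷ 1000 = 1.65 g
L-glutamine: 3.99 mmol/L × 146.15 mg/mmol × 0.57 L = 332.39 mg
MOPS: 1.64 g/L × 0.57 L = 0.9348 g = 934.80 mg

fructose 11.20 g; sodium bicarbonate 1.35 g; ammonium chloride 1.65 g; L-glutamine 332.39 mg; MOPS 934.80 mg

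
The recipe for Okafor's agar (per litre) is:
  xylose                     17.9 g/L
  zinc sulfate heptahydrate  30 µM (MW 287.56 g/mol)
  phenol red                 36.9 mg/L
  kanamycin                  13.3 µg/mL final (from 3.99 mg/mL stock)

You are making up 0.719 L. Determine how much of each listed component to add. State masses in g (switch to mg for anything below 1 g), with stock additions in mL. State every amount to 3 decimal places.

xylose 12.870 g; zinc sulfate heptahydrate 6.203 mg; phenol red 26.531 mg; kanamycin 2.397 mL

Scale factor relative to 1 L: 0.719.
xylose: 17.9 g/L × 0.719 L = 12.870 g
zinc sulfate heptahydrate: 30 µmol/L × 287.56 g/mol × 0.719 L ÷ 1000 = 6.203 mg
phenol red: 36.9 mg/L × 0.719 L = 26.531 mg
kanamycin: dilute stock: 13.3 µg/mL × 719 mL ÷ 3990 µg/mL = 2.397 mL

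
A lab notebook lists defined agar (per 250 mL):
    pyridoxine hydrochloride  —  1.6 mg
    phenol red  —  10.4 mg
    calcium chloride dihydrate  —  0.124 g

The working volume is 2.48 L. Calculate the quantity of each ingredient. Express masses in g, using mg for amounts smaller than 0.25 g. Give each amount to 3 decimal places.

pyridoxine hydrochloride 15.872 mg; phenol red 103.168 mg; calcium chloride dihydrate 1.230 g

Scale factor = 2480 mL / 250 mL = 9.92.
pyridoxine hydrochloride: 1.6 mg × (2480 mL / 250 mL) = 15.872 mg
phenol red: 10.4 mg × (2480 mL / 250 mL) = 103.168 mg
calcium chloride dihydrate: 0.124 g × (2480 mL / 250 mL) = 1.230 g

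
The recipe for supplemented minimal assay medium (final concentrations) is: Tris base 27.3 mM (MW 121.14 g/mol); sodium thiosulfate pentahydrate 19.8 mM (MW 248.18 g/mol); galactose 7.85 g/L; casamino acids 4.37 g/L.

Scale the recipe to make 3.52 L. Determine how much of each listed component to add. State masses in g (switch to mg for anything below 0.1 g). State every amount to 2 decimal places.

Tris base 11.64 g; sodium thiosulfate pentahydrate 17.30 g; galactose 27.63 g; casamino acids 15.38 g

Scale factor relative to 1 L: 3.52.
Tris base: 27.3 mmol/L × 121.14 g/mol × 3.52 L ÷ 1000 = 11.64 g
sodium thiosulfate pentahydrate: 19.8 mmol/L × 248.18 g/mol × 3.52 L ÷ 1000 = 17.30 g
galactose: 7.85 g/L × 3.52 L = 27.63 g
casamino acids: 4.37 g/L × 3.52 L = 15.38 g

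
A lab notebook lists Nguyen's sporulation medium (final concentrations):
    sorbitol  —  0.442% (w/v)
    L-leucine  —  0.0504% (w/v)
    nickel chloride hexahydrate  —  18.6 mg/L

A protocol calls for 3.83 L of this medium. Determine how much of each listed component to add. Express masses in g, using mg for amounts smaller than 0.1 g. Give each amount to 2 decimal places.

sorbitol 16.93 g; L-leucine 1.93 g; nickel chloride hexahydrate 71.24 mg

Working volume: 3.83 L.
sorbitol: 0.442% w/v = 4.42 g/L → 4.42 × 3.83 L = 16.93 g
L-leucine: 0.0504% w/v = 0.504 g/L → 0.504 × 3.83 L = 1.93 g
nickel chloride hexahydrate: 18.6 mg/L × 3.83 L = 71.24 mg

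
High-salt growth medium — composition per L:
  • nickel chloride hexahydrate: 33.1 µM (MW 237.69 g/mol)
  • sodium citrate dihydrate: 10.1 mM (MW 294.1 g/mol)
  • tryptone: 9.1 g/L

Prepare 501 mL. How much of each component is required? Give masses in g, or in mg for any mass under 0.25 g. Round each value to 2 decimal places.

Target volume = 501 mL = 0.501 L.
nickel chloride hexahydrate: 33.1 µmol/L × 237.69 g/mol × 0.501 L ÷ 1000 = 3.94 mg
sodium citrate dihydrate: 10.1 mmol/L × 294.1 g/mol × 0.501 L ÷ 1000 = 1.49 g
tryptone: 9.1 g/L × 0.501 L = 4.56 g

nickel chloride hexahydrate 3.94 mg; sodium citrate dihydrate 1.49 g; tryptone 4.56 g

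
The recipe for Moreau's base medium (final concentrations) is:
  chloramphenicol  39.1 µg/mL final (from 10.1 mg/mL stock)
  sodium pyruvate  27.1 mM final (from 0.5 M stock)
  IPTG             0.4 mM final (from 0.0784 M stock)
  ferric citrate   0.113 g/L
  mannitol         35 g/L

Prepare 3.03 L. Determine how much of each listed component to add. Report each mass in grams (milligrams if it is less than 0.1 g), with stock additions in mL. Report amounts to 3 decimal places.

chloramphenicol 11.730 mL; sodium pyruvate 164.226 mL; IPTG 15.459 mL; ferric citrate 0.342 g; mannitol 106.050 g

Scale factor relative to 1 L: 3.03.
chloramphenicol: C1V1 = C2V2 → 39.1 µg/mL × 3030 mL ÷ 10100 µg/mL = 11.730 mL
sodium pyruvate: dilute stock: 27.1 mM × 3030 mL ÷ 500 mM = 164.226 mL
IPTG: V = C2·V2/C1 = 0.4 mM × 3030 mL ÷ 78.4 mM = 15.459 mL
ferric citrate: 0.113 g/L × 3.03 L = 0.342 g
mannitol: 35 g/L × 3.03 L = 106.050 g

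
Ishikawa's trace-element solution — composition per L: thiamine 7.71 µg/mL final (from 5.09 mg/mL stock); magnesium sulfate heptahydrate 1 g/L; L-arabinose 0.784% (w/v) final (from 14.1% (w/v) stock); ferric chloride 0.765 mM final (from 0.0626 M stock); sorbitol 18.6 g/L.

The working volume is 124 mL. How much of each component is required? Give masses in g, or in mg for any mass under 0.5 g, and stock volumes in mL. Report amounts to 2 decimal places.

Scale factor relative to 1 L: 0.124.
thiamine: V = C2·V2/C1 = 7.71 µg/mL × 124 mL ÷ 5090 µg/mL = 0.19 mL
magnesium sulfate heptahydrate: 1 g/L × 0.124 L = 0.124 g = 124.00 mg
L-arabinose: V = C2·V2/C1 = 0.784% ÷ 14.1% × 124 mL = 6.89 mL
ferric chloride: V = C2·V2/C1 = 0.765 mM × 124 mL ÷ 62.6 mM = 1.52 mL
sorbitol: 18.6 g/L × 0.124 L = 2.31 g

thiamine 0.19 mL; magnesium sulfate heptahydrate 124.00 mg; L-arabinose 6.89 mL; ferric chloride 1.52 mL; sorbitol 2.31 g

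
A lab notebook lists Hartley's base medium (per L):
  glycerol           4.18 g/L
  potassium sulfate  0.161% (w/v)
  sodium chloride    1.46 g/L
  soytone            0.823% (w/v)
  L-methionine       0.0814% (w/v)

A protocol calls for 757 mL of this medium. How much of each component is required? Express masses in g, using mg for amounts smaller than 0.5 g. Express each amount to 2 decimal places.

Scale factor relative to 1 L: 0.757.
glycerol: 4.18 g/L × 0.757 L = 3.16 g
potassium sulfate: 0.161% w/v = 1.61 g/L → 1.61 × 0.757 L = 1.22 g
sodium chloride: 1.46 g/L × 0.757 L = 1.11 g
soytone: 0.823% w/v = 8.23 g/L → 8.23 × 0.757 L = 6.23 g
L-methionine: 0.0814 g per 100 mL × 757 mL ÷ 100 = 0.62 g

glycerol 3.16 g; potassium sulfate 1.22 g; sodium chloride 1.11 g; soytone 6.23 g; L-methionine 0.62 g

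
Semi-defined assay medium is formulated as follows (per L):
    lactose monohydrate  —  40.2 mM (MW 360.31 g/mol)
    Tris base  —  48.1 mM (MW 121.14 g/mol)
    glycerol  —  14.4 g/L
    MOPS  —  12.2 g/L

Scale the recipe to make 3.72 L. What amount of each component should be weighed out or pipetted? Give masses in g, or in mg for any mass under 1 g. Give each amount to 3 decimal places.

lactose monohydrate 53.882 g; Tris base 21.676 g; glycerol 53.568 g; MOPS 45.384 g

Working volume: 3.72 L.
lactose monohydrate: 40.2 mmol/L × 360.31 g/mol × 3.72 L ÷ 1000 = 53.882 g
Tris base: 48.1 mmol/L × 121.14 g/mol × 3.72 L ÷ 1000 = 21.676 g
glycerol: 14.4 g/L × 3.72 L = 53.568 g
MOPS: 12.2 g/L × 3.72 L = 45.384 g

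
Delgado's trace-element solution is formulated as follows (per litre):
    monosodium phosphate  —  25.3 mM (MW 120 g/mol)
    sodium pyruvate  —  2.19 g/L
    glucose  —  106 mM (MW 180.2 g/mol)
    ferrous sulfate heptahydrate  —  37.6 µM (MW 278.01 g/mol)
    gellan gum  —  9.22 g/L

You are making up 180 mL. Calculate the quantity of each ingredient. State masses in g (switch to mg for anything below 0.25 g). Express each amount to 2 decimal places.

monosodium phosphate 0.55 g; sodium pyruvate 0.39 g; glucose 3.44 g; ferrous sulfate heptahydrate 1.88 mg; gellan gum 1.66 g

Scale factor relative to 1 L: 0.18.
monosodium phosphate: 25.3 mmol/L × 120 g/mol × 0.18 L ÷ 1000 = 0.55 g
sodium pyruvate: 2.19 g/L × 0.18 L = 0.39 g
glucose: 106 mmol/L × 180.2 g/mol × 0.18 L ÷ 1000 = 3.44 g
ferrous sulfate heptahydrate: 37.6 µmol/L × 278.01 g/mol × 0.18 L ÷ 1000 = 1.88 mg
gellan gum: 9.22 g/L × 0.18 L = 1.66 g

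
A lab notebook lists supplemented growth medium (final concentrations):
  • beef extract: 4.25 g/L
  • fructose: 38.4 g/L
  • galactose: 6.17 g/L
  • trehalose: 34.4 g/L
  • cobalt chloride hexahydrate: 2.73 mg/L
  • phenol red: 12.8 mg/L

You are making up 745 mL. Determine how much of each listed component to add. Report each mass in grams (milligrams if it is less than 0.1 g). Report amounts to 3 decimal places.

beef extract 3.166 g; fructose 28.608 g; galactose 4.597 g; trehalose 25.628 g; cobalt chloride hexahydrate 2.034 mg; phenol red 9.536 mg

Target volume = 745 mL = 0.745 L.
beef extract: 4.25 g/L × 0.745 L = 3.166 g
fructose: 38.4 g/L × 0.745 L = 28.608 g
galactose: 6.17 g/L × 0.745 L = 4.597 g
trehalose: 34.4 g/L × 0.745 L = 25.628 g
cobalt chloride hexahydrate: 2.73 mg/L × 0.745 L = 2.034 mg
phenol red: 12.8 mg/L × 0.745 L = 9.536 mg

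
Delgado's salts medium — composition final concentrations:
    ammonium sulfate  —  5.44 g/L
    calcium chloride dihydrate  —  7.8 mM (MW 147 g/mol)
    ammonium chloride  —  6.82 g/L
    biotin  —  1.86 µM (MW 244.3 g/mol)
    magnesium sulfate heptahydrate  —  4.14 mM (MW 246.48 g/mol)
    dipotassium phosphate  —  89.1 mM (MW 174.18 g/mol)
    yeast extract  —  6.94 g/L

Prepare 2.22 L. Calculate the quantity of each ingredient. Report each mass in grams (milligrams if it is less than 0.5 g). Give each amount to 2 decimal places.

ammonium sulfate 12.08 g; calcium chloride dihydrate 2.55 g; ammonium chloride 15.14 g; biotin 1.01 mg; magnesium sulfate heptahydrate 2.27 g; dipotassium phosphate 34.45 g; yeast extract 15.41 g

Working volume: 2.22 L.
ammonium sulfate: 5.44 g/L × 2.22 L = 12.08 g
calcium chloride dihydrate: 7.8 mmol/L × 147 g/mol × 2.22 L ÷ 1000 = 2.55 g
ammonium chloride: 6.82 g/L × 2.22 L = 15.14 g
biotin: 1.86 µmol/L × 244.3 g/mol × 2.22 L ÷ 1000 = 1.01 mg
magnesium sulfate heptahydrate: 4.14 mmol/L × 246.48 g/mol × 2.22 L ÷ 1000 = 2.27 g
dipotassium phosphate: 89.1 mmol/L × 174.18 g/mol × 2.22 L ÷ 1000 = 34.45 g
yeast extract: 6.94 g/L × 2.22 L = 15.41 g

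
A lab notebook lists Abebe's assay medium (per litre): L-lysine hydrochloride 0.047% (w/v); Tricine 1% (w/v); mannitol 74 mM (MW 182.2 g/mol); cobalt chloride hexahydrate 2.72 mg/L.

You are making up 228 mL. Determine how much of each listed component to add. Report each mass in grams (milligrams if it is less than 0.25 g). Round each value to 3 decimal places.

L-lysine hydrochloride 107.160 mg; Tricine 2.280 g; mannitol 3.074 g; cobalt chloride hexahydrate 0.620 mg

Working volume: 228 mL = 0.228 L.
L-lysine hydrochloride: 0.047% w/v = 0.47 g/L → 0.47 × 0.228 L = 0.10716 g = 107.160 mg
Tricine: 1 g per 100 mL × 228 mL ÷ 100 = 2.280 g
mannitol: 74 mmol/L × 182.2 g/mol × 0.228 L ÷ 1000 = 3.074 g
cobalt chloride hexahydrate: 2.72 mg/L × 0.228 L = 0.620 mg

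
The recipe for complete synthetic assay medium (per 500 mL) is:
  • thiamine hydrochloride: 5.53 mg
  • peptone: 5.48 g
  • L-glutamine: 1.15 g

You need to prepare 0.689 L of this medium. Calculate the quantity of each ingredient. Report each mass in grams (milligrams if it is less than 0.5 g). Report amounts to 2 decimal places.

thiamine hydrochloride 7.62 mg; peptone 7.55 g; L-glutamine 1.58 g

Scale factor = 689 mL / 500 mL = 1.378.
thiamine hydrochloride: 5.53 mg × (689 mL / 500 mL) = 7.62 mg
peptone: 5.48 g × (689 mL / 500 mL) = 7.55 g
L-glutamine: 1.15 g × (689 mL / 500 mL) = 1.58 g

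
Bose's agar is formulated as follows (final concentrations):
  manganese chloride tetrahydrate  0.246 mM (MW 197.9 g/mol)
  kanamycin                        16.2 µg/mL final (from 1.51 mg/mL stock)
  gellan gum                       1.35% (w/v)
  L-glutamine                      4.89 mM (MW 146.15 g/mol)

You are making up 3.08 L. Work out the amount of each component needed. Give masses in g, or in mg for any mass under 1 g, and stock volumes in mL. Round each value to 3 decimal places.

Scale factor relative to 1 L: 3.08.
manganese chloride tetrahydrate: 0.246 mmol/L × 197.9 mg/mmol × 3.08 L = 149.945 mg
kanamycin: C1V1 = C2V2 → 16.2 µg/mL × 3080 mL ÷ 1510 µg/mL = 33.044 mL
gellan gum: 1.35% w/v = 13.5 g/L → 13.5 × 3.08 L = 41.580 g
L-glutamine: 4.89 mmol/L × 146.15 g/mol × 3.08 L ÷ 1000 = 2.201 g

manganese chloride tetrahydrate 149.945 mg; kanamycin 33.044 mL; gellan gum 41.580 g; L-glutamine 2.201 g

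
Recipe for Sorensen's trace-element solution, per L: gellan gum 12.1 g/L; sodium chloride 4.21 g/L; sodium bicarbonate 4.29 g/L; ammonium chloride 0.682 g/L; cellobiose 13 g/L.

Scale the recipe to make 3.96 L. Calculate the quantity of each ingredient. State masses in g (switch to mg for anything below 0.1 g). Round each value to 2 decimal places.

Working volume: 3.96 L.
gellan gum: 12.1 g/L × 3.96 L = 47.92 g
sodium chloride: 4.21 g/L × 3.96 L = 16.67 g
sodium bicarbonate: 4.29 g/L × 3.96 L = 16.99 g
ammonium chloride: 0.682 g/L × 3.96 L = 2.70 g
cellobiose: 13 g/L × 3.96 L = 51.48 g

gellan gum 47.92 g; sodium chloride 16.67 g; sodium bicarbonate 16.99 g; ammonium chloride 2.70 g; cellobiose 51.48 g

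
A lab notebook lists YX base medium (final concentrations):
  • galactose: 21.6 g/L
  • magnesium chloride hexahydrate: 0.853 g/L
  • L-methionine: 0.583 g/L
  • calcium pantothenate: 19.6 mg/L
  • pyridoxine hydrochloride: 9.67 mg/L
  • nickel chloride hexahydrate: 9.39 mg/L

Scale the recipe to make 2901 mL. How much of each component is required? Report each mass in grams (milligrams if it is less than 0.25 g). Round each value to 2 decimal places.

galactose 62.66 g; magnesium chloride hexahydrate 2.47 g; L-methionine 1.69 g; calcium pantothenate 56.86 mg; pyridoxine hydrochloride 28.05 mg; nickel chloride hexahydrate 27.24 mg

Working volume: 2901 mL = 2.901 L.
galactose: 21.6 g/L × 2.901 L = 62.66 g
magnesium chloride hexahydrate: 0.853 g/L × 2.901 L = 2.47 g
L-methionine: 0.583 g/L × 2.901 L = 1.69 g
calcium pantothenate: 19.6 mg/L × 2.901 L = 56.86 mg
pyridoxine hydrochloride: 9.67 mg/L × 2.901 L = 28.05 mg
nickel chloride hexahydrate: 9.39 mg/L × 2.901 L = 27.24 mg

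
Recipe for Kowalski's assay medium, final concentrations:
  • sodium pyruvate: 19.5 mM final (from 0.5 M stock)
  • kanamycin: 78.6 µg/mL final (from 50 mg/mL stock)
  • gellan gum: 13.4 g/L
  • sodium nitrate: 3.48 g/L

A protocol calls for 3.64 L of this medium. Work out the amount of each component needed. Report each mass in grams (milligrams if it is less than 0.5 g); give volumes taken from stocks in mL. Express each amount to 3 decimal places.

sodium pyruvate 141.960 mL; kanamycin 5.722 mL; gellan gum 48.776 g; sodium nitrate 12.667 g

Working volume: 3.64 L.
sodium pyruvate: C1V1 = C2V2 → 19.5 mM × 3640 mL ÷ 500 mM = 141.960 mL
kanamycin: V = C2·V2/C1 = 78.6 µg/mL × 3640 mL ÷ 50000 µg/mL = 5.722 mL
gellan gum: 13.4 g/L × 3.64 L = 48.776 g
sodium nitrate: 3.48 g/L × 3.64 L = 12.667 g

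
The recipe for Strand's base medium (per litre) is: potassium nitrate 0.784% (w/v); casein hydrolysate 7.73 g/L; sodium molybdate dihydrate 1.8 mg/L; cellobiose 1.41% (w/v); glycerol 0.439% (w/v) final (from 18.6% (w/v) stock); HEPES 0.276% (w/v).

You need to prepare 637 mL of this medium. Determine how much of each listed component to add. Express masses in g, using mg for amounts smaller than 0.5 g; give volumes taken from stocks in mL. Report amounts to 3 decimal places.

Working volume: 637 mL = 0.637 L.
potassium nitrate: 0.784% w/v = 7.84 g/L → 7.84 × 0.637 L = 4.994 g
casein hydrolysate: 7.73 g/L × 0.637 L = 4.924 g
sodium molybdate dihydrate: 1.8 mg/L × 0.637 L = 1.147 mg
cellobiose: 1.41 g per 100 mL × 637 mL ÷ 100 = 8.982 g
glycerol: C1V1 = C2V2 → 0.439% ÷ 18.6% × 637 mL = 15.035 mL
HEPES: 0.276 g per 100 mL × 637 mL ÷ 100 = 1.758 g

potassium nitrate 4.994 g; casein hydrolysate 4.924 g; sodium molybdate dihydrate 1.147 mg; cellobiose 8.982 g; glycerol 15.035 mL; HEPES 1.758 g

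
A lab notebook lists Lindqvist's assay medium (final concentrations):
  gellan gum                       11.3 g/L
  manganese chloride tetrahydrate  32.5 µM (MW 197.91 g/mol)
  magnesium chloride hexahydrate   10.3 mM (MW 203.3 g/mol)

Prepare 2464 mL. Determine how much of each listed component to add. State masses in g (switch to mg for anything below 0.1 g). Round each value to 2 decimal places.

Working volume: 2464 mL = 2.464 L.
gellan gum: 11.3 g/L × 2.464 L = 27.84 g
manganese chloride tetrahydrate: 32.5 µmol/L × 197.91 g/mol × 2.464 L ÷ 1000 = 15.85 mg
magnesium chloride hexahydrate: 10.3 mmol/L × 203.3 g/mol × 2.464 L ÷ 1000 = 5.16 g

gellan gum 27.84 g; manganese chloride tetrahydrate 15.85 mg; magnesium chloride hexahydrate 5.16 g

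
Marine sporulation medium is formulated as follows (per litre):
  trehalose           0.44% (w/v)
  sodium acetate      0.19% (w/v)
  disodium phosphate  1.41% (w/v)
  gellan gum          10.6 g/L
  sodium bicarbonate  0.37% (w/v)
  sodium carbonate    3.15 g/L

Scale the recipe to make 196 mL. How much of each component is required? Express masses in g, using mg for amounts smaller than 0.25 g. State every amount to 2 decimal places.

trehalose 0.86 g; sodium acetate 0.37 g; disodium phosphate 2.76 g; gellan gum 2.08 g; sodium bicarbonate 0.73 g; sodium carbonate 0.62 g

Target volume = 196 mL = 0.196 L.
trehalose: 0.44 g per 100 mL × 196 mL ÷ 100 = 0.86 g
sodium acetate: 0.19% w/v = 1.9 g/L → 1.9 × 0.196 L = 0.37 g
disodium phosphate: 1.41 g per 100 mL × 196 mL ÷ 100 = 2.76 g
gellan gum: 10.6 g/L × 0.196 L = 2.08 g
sodium bicarbonate: 0.37 g per 100 mL × 196 mL ÷ 100 = 0.73 g
sodium carbonate: 3.15 g/L × 0.196 L = 0.62 g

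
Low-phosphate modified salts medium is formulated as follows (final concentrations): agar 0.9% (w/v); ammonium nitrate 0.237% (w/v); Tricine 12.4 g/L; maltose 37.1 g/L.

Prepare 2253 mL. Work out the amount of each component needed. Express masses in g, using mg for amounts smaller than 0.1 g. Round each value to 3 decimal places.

Target volume = 2253 mL = 2.253 L.
agar: 0.9 g per 100 mL × 2253 mL ÷ 100 = 20.277 g
ammonium nitrate: 0.237% w/v = 2.37 g/L → 2.37 × 2.253 L = 5.340 g
Tricine: 12.4 g/L × 2.253 L = 27.937 g
maltose: 37.1 g/L × 2.253 L = 83.586 g

agar 20.277 g; ammonium nitrate 5.340 g; Tricine 27.937 g; maltose 83.586 g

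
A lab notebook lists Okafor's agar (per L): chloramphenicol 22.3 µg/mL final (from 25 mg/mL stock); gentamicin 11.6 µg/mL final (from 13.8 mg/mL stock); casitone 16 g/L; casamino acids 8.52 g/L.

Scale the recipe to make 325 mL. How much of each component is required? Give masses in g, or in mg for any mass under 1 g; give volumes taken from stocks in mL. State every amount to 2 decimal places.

Scale factor relative to 1 L: 0.325.
chloramphenicol: V = C2·V2/C1 = 22.3 µg/mL × 325 mL ÷ 25000 µg/mL = 0.29 mL
gentamicin: C1V1 = C2V2 → 11.6 µg/mL × 325 mL ÷ 13800 µg/mL = 0.27 mL
casitone: 16 g/L × 0.325 L = 5.20 g
casamino acids: 8.52 g/L × 0.325 L = 2.77 g

chloramphenicol 0.29 mL; gentamicin 0.27 mL; casitone 5.20 g; casamino acids 2.77 g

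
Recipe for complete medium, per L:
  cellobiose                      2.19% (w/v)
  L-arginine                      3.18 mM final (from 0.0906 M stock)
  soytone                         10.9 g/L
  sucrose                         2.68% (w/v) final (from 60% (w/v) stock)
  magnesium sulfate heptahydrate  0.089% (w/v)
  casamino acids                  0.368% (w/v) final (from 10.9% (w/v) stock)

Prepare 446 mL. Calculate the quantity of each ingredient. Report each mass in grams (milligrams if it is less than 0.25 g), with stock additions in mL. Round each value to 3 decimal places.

cellobiose 9.767 g; L-arginine 15.654 mL; soytone 4.861 g; sucrose 19.921 mL; magnesium sulfate heptahydrate 0.397 g; casamino acids 15.058 mL

Working volume: 446 mL = 0.446 L.
cellobiose: 2.19% w/v = 21.9 g/L → 21.9 × 0.446 L = 9.767 g
L-arginine: C1V1 = C2V2 → 3.18 mM × 446 mL ÷ 90.6 mM = 15.654 mL
soytone: 10.9 g/L × 0.446 L = 4.861 g
sucrose: C1V1 = C2V2 → 2.68% ÷ 60% × 446 mL = 19.921 mL
magnesium sulfate heptahydrate: 0.089% w/v = 0.89 g/L → 0.89 × 0.446 L = 0.397 g
casamino acids: V = C2·V2/C1 = 0.368% ÷ 10.9% × 446 mL = 15.058 mL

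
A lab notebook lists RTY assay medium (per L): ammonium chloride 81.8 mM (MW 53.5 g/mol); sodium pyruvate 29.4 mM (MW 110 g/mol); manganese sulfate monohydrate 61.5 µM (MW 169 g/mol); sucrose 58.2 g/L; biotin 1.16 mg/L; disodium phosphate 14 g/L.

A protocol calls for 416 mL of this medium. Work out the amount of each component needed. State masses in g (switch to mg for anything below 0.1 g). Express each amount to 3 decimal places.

Target volume = 416 mL = 0.416 L.
ammonium chloride: 81.8 mmol/L × 53.5 g/mol × 0.416 L ÷ 1000 = 1.821 g
sodium pyruvate: 29.4 mmol/L × 110 g/mol × 0.416 L ÷ 1000 = 1.345 g
manganese sulfate monohydrate: 61.5 µmol/L × 169 g/mol × 0.416 L ÷ 1000 = 4.324 mg
sucrose: 58.2 g/L × 0.416 L = 24.211 g
biotin: 1.16 mg/L × 0.416 L = 0.483 mg
disodium phosphate: 14 g/L × 0.416 L = 5.824 g

ammonium chloride 1.821 g; sodium pyruvate 1.345 g; manganese sulfate monohydrate 4.324 mg; sucrose 24.211 g; biotin 0.483 mg; disodium phosphate 5.824 g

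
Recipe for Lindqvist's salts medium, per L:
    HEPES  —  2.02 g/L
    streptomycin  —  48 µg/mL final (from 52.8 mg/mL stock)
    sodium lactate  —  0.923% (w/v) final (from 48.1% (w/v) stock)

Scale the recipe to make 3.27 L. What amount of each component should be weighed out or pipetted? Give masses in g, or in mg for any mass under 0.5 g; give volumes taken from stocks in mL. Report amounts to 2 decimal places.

HEPES 6.61 g; streptomycin 2.97 mL; sodium lactate 62.75 mL

Scale factor relative to 1 L: 3.27.
HEPES: 2.02 g/L × 3.27 L = 6.61 g
streptomycin: C1V1 = C2V2 → 48 µg/mL × 3270 mL ÷ 52800 µg/mL = 2.97 mL
sodium lactate: dilute stock: 0.923% ÷ 48.1% × 3270 mL = 62.75 mL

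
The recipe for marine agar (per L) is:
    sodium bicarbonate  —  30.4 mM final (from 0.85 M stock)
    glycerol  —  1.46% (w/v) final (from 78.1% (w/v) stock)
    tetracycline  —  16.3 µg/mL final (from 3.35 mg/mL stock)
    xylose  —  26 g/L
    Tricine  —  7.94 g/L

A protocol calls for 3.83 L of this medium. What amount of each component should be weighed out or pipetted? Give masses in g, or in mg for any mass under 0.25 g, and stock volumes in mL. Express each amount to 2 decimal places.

sodium bicarbonate 136.98 mL; glycerol 71.60 mL; tetracycline 18.64 mL; xylose 99.58 g; Tricine 30.41 g

Scale factor relative to 1 L: 3.83.
sodium bicarbonate: V = C2·V2/C1 = 30.4 mM × 3830 mL ÷ 850 mM = 136.98 mL
glycerol: C1V1 = C2V2 → 1.46% ÷ 78.1% × 3830 mL = 71.60 mL
tetracycline: C1V1 = C2V2 → 16.3 µg/mL × 3830 mL ÷ 3350 µg/mL = 18.64 mL
xylose: 26 g/L × 3.83 L = 99.58 g
Tricine: 7.94 g/L × 3.83 L = 30.41 g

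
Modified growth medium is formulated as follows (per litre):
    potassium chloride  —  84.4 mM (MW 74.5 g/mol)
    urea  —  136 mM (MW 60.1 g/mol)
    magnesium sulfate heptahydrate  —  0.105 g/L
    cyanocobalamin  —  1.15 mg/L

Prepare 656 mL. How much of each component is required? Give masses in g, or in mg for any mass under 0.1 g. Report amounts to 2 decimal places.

potassium chloride 4.12 g; urea 5.36 g; magnesium sulfate heptahydrate 68.88 mg; cyanocobalamin 0.75 mg

Scale factor relative to 1 L: 0.656.
potassium chloride: 84.4 mmol/L × 74.5 g/mol × 0.656 L ÷ 1000 = 4.12 g
urea: 136 mmol/L × 60.1 g/mol × 0.656 L ÷ 1000 = 5.36 g
magnesium sulfate heptahydrate: 0.105 g/L × 0.656 L = 0.06888 g = 68.88 mg
cyanocobalamin: 1.15 mg/L × 0.656 L = 0.75 mg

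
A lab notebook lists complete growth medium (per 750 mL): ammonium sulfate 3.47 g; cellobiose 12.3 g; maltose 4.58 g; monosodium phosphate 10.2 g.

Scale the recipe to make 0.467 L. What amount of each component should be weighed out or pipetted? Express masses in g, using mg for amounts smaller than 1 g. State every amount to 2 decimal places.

ammonium sulfate 2.16 g; cellobiose 7.66 g; maltose 2.85 g; monosodium phosphate 6.35 g

Scale factor = 467 mL / 750 mL = 0.622667.
ammonium sulfate: 3.47 g × (467 mL / 750 mL) = 2.16 g
cellobiose: 12.3 g × (467 mL / 750 mL) = 7.66 g
maltose: 4.58 g × (467 mL / 750 mL) = 2.85 g
monosodium phosphate: 10.2 g × (467 mL / 750 mL) = 6.35 g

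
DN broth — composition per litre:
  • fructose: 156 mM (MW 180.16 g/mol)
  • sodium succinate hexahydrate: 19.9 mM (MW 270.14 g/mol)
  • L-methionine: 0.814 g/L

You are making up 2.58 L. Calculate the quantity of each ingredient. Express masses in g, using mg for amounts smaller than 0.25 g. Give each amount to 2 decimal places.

fructose 72.51 g; sodium succinate hexahydrate 13.87 g; L-methionine 2.10 g

Working volume: 2.58 L.
fructose: 156 mmol/L × 180.16 g/mol × 2.58 L ÷ 1000 = 72.51 g
sodium succinate hexahydrate: 19.9 mmol/L × 270.14 g/mol × 2.58 L ÷ 1000 = 13.87 g
L-methionine: 0.814 g/L × 2.58 L = 2.10 g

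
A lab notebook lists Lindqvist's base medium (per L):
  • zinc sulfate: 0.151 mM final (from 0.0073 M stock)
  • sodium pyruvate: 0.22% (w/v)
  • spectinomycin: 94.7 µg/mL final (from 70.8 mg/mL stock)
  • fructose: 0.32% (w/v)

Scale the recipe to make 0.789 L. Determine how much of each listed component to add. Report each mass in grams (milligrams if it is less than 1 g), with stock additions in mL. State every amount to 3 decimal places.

Scale factor relative to 1 L: 0.789.
zinc sulfate: V = C2·V2/C1 = 0.151 mM × 789 mL ÷ 7.3 mM = 16.320 mL
sodium pyruvate: 0.22 g per 100 mL × 789 mL ÷ 100 = 1.736 g
spectinomycin: dilute stock: 94.7 µg/mL × 789 mL ÷ 70800 µg/mL = 1.055 mL
fructose: 0.32% w/v = 3.2 g/L → 3.2 × 0.789 L = 2.525 g

zinc sulfate 16.320 mL; sodium pyruvate 1.736 g; spectinomycin 1.055 mL; fructose 2.525 g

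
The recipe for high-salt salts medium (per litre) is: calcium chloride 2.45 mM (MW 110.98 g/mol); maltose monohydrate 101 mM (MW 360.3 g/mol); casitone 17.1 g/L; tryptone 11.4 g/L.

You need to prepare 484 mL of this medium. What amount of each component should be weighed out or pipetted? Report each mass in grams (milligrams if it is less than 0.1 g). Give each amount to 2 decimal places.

calcium chloride 0.13 g; maltose monohydrate 17.61 g; casitone 8.28 g; tryptone 5.52 g

Working volume: 484 mL = 0.484 L.
calcium chloride: 2.45 mmol/L × 110.98 g/mol × 0.484 L ÷ 1000 = 0.13 g
maltose monohydrate: 101 mmol/L × 360.3 g/mol × 0.484 L ÷ 1000 = 17.61 g
casitone: 17.1 g/L × 0.484 L = 8.28 g
tryptone: 11.4 g/L × 0.484 L = 5.52 g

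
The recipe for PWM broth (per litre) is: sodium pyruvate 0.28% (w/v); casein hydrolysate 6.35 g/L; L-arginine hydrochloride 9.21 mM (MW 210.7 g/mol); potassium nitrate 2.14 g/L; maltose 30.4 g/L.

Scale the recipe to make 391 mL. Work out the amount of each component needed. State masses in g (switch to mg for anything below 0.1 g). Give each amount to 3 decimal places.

Working volume: 391 mL = 0.391 L.
sodium pyruvate: 0.28 g per 100 mL × 391 mL ÷ 100 = 1.095 g
casein hydrolysate: 6.35 g/L × 0.391 L = 2.483 g
L-arginine hydrochloride: 9.21 mmol/L × 210.7 g/mol × 0.391 L ÷ 1000 = 0.759 g
potassium nitrate: 2.14 g/L × 0.391 L = 0.837 g
maltose: 30.4 g/L × 0.391 L = 11.886 g

sodium pyruvate 1.095 g; casein hydrolysate 2.483 g; L-arginine hydrochloride 0.759 g; potassium nitrate 0.837 g; maltose 11.886 g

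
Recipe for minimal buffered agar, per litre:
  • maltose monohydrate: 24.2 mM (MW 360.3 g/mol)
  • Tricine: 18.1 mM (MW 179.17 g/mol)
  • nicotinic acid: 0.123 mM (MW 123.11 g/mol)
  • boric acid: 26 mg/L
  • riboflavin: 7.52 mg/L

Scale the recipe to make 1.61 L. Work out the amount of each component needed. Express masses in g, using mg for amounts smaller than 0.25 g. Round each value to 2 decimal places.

maltose monohydrate 14.04 g; Tricine 5.22 g; nicotinic acid 24.38 mg; boric acid 41.86 mg; riboflavin 12.11 mg

Working volume: 1.61 L.
maltose monohydrate: 24.2 mmol/L × 360.3 g/mol × 1.61 L ÷ 1000 = 14.04 g
Tricine: 18.1 mmol/L × 179.17 g/mol × 1.61 L ÷ 1000 = 5.22 g
nicotinic acid: 0.123 mmol/L × 123.11 mg/mmol × 1.61 L = 24.38 mg
boric acid: 26 mg/L × 1.61 L = 41.86 mg
riboflavin: 7.52 mg/L × 1.61 L = 12.11 mg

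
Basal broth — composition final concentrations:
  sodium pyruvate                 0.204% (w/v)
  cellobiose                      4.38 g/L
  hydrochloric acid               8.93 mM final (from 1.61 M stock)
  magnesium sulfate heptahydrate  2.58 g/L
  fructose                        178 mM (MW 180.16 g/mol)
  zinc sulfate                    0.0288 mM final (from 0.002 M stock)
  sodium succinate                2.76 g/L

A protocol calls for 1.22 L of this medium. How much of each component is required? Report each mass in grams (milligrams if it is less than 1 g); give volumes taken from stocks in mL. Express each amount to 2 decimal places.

Working volume: 1.22 L.
sodium pyruvate: 0.204% w/v = 2.04 g/L → 2.04 × 1.22 L = 2.49 g
cellobiose: 4.38 g/L × 1.22 L = 5.34 g
hydrochloric acid: V = C2·V2/C1 = 8.93 mM × 1220 mL ÷ 1610 mM = 6.77 mL
magnesium sulfate heptahydrate: 2.58 g/L × 1.22 L = 3.15 g
fructose: 178 mmol/L × 180.16 g/mol × 1.22 L ÷ 1000 = 39.12 g
zinc sulfate: C1V1 = C2V2 → 0.0288 mM × 1220 mL ÷ 2 mM = 17.57 mL
sodium succinate: 2.76 g/L × 1.22 L = 3.37 g

sodium pyruvate 2.49 g; cellobiose 5.34 g; hydrochloric acid 6.77 mL; magnesium sulfate heptahydrate 3.15 g; fructose 39.12 g; zinc sulfate 17.57 mL; sodium succinate 3.37 g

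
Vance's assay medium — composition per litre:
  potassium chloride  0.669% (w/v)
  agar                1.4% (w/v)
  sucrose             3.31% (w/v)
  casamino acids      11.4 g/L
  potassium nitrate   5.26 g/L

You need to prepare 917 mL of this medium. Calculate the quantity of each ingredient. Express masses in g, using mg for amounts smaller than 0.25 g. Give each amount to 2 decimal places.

Target volume = 917 mL = 0.917 L.
potassium chloride: 0.669% w/v = 6.69 g/L → 6.69 × 0.917 L = 6.13 g
agar: 1.4% w/v = 14 g/L → 14 × 0.917 L = 12.84 g
sucrose: 3.31% w/v = 33.1 g/L → 33.1 × 0.917 L = 30.35 g
casamino acids: 11.4 g/L × 0.917 L = 10.45 g
potassium nitrate: 5.26 g/L × 0.917 L = 4.82 g

potassium chloride 6.13 g; agar 12.84 g; sucrose 30.35 g; casamino acids 10.45 g; potassium nitrate 4.82 g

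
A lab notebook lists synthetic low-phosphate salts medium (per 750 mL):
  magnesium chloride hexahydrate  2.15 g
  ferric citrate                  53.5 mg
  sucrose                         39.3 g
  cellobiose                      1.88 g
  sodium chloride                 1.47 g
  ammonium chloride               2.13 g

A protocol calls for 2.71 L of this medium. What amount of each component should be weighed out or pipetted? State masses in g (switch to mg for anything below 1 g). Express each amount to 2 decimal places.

Ratio of target to recipe volume: 2710 / 750 = 3.61333.
magnesium chloride hexahydrate: 2.15 g × (2710 mL / 750 mL) = 7.77 g
ferric citrate: 53.5 mg × (2710 mL / 750 mL) = 193.31 mg
sucrose: 39.3 g × (2710 mL / 750 mL) = 142.00 g
cellobiose: 1.88 g × (2710 mL / 750 mL) = 6.79 g
sodium chloride: 1.47 g × (2710 mL / 750 mL) = 5.31 g
ammonium chloride: 2.13 g × (2710 mL / 750 mL) = 7.70 g

magnesium chloride hexahydrate 7.77 g; ferric citrate 193.31 mg; sucrose 142.00 g; cellobiose 6.79 g; sodium chloride 5.31 g; ammonium chloride 7.70 g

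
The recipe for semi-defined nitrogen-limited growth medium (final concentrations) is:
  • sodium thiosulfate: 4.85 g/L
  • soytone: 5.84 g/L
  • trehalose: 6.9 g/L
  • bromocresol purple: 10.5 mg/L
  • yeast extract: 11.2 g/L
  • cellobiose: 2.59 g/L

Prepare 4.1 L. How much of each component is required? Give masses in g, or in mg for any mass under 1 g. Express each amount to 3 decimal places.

Working volume: 4.1 L.
sodium thiosulfate: 4.85 g/L × 4.1 L = 19.885 g
soytone: 5.84 g/L × 4.1 L = 23.944 g
trehalose: 6.9 g/L × 4.1 L = 28.290 g
bromocresol purple: 10.5 mg/L × 4.1 L = 43.050 mg
yeast extract: 11.2 g/L × 4.1 L = 45.920 g
cellobiose: 2.59 g/L × 4.1 L = 10.619 g

sodium thiosulfate 19.885 g; soytone 23.944 g; trehalose 28.290 g; bromocresol purple 43.050 mg; yeast extract 45.920 g; cellobiose 10.619 g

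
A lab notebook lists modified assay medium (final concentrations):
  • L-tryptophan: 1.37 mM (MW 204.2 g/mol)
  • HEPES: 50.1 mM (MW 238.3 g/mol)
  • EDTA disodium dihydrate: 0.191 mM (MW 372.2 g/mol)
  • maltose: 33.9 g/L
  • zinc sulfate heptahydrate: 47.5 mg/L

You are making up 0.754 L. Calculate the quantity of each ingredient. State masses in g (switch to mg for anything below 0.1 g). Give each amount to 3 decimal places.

L-tryptophan 0.211 g; HEPES 9.002 g; EDTA disodium dihydrate 53.602 mg; maltose 25.561 g; zinc sulfate heptahydrate 35.815 mg

Scale factor relative to 1 L: 0.754.
L-tryptophan: 1.37 mmol/L × 204.2 g/mol × 0.754 L ÷ 1000 = 0.211 g
HEPES: 50.1 mmol/L × 238.3 g/mol × 0.754 L ÷ 1000 = 9.002 g
EDTA disodium dihydrate: 0.191 mmol/L × 372.2 mg/mmol × 0.754 L = 53.602 mg
maltose: 33.9 g/L × 0.754 L = 25.561 g
zinc sulfate heptahydrate: 47.5 mg/L × 0.754 L = 35.815 mg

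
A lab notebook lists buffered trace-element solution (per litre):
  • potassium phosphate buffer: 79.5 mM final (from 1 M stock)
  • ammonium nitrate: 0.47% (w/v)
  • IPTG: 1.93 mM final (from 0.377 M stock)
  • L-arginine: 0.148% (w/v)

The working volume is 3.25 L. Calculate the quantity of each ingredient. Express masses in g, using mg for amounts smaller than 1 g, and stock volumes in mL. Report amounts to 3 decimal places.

potassium phosphate buffer 258.375 mL; ammonium nitrate 15.275 g; IPTG 16.638 mL; L-arginine 4.810 g

Working volume: 3.25 L.
potassium phosphate buffer: C1V1 = C2V2 → 79.5 mM × 3250 mL ÷ 1000 mM = 258.375 mL
ammonium nitrate: 0.47 g per 100 mL × 3250 mL ÷ 100 = 15.275 g
IPTG: C1V1 = C2V2 → 1.93 mM × 3250 mL ÷ 377 mM = 16.638 mL
L-arginine: 0.148% w/v = 1.48 g/L → 1.48 × 3.25 L = 4.810 g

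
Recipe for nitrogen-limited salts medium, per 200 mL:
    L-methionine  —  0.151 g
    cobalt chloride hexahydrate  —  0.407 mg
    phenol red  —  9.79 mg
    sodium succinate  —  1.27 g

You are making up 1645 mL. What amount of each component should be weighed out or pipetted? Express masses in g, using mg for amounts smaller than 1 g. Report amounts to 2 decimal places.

L-methionine 1.24 g; cobalt chloride hexahydrate 3.35 mg; phenol red 80.52 mg; sodium succinate 10.45 g

Scale factor = 1645 mL / 200 mL = 8.225.
L-methionine: 0.151 g × (1645 mL / 200 mL) = 1.24 g
cobalt chloride hexahydrate: 0.407 mg × (1645 mL / 200 mL) = 3.35 mg
phenol red: 9.79 mg × (1645 mL / 200 mL) = 80.52 mg
sodium succinate: 1.27 g × (1645 mL / 200 mL) = 10.45 g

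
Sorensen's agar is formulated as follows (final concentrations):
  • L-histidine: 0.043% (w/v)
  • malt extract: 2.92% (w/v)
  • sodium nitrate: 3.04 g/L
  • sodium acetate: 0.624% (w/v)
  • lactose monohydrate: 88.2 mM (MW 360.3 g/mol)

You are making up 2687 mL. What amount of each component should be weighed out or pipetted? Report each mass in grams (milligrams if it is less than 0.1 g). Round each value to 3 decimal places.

Target volume = 2687 mL = 2.687 L.
L-histidine: 0.043% w/v = 0.43 g/L → 0.43 × 2.687 L = 1.155 g
malt extract: 2.92% w/v = 29.2 g/L → 29.2 × 2.687 L = 78.460 g
sodium nitrate: 3.04 g/L × 2.687 L = 8.168 g
sodium acetate: 0.624 g per 100 mL × 2687 mL ÷ 100 = 16.767 g
lactose monohydrate: 88.2 mmol/L × 360.3 g/mol × 2.687 L ÷ 1000 = 85.389 g

L-histidine 1.155 g; malt extract 78.460 g; sodium nitrate 8.168 g; sodium acetate 16.767 g; lactose monohydrate 85.389 g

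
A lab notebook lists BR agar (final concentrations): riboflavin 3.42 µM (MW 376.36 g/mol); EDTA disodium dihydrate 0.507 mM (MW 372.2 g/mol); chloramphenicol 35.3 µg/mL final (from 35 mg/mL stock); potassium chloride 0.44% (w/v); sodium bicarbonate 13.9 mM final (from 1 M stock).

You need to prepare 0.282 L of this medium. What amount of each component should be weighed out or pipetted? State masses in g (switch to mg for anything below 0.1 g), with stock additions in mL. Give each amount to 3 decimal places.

Scale factor relative to 1 L: 0.282.
riboflavin: 3.42 µmol/L × 376.36 g/mol × 0.282 L ÷ 1000 = 0.363 mg
EDTA disodium dihydrate: 0.507 mmol/L × 372.2 mg/mmol × 0.282 L = 53.215 mg
chloramphenicol: dilute stock: 35.3 µg/mL × 282 mL ÷ 35000 µg/mL = 0.284 mL
potassium chloride: 0.44 g per 100 mL × 282 mL ÷ 100 = 1.241 g
sodium bicarbonate: C1V1 = C2V2 → 13.9 mM × 282 mL ÷ 1000 mM = 3.920 mL

riboflavin 0.363 mg; EDTA disodium dihydrate 53.215 mg; chloramphenicol 0.284 mL; potassium chloride 1.241 g; sodium bicarbonate 3.920 mL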